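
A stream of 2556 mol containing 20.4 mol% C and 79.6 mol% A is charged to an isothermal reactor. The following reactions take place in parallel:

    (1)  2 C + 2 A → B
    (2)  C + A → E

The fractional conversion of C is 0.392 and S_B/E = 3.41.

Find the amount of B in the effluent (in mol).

Conversion of C: C consumed = 0.392 × 521.4 = 204.4 mol = 2ξ₁ + 1ξ₂.
Selectivity: 1ξ₁ / (1ξ₂) = 3.41 → ξ₁ = 3.41 ξ₂.
Substitute: (2·3.41 + 1) ξ₂ = 204.4 → ξ₂ = 26.14 mol, ξ₁ = 89.13 mol.
Outlet amounts (n = n₀ + Σ ν·ξ):
  C: 521.4 − 2(89.13) − 1(26.14) = 317
  A: 2035 − 2(89.13) − 1(26.14) = 1830
  B: 0 + 1(89.13) = 89.13
  E: 0 + 1(26.14) = 26.14

89.1 mol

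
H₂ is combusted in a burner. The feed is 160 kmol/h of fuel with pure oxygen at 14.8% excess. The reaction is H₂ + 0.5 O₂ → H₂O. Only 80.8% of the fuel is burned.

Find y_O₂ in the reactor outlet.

0.145

Stoichiometric O₂ = 0.5 × 160 = 80 kmol/h; O₂ fed = 80 × 1.148 = 91.84 kmol/h.
Fuel reacted = 0.808 × 160 → ξ = 129.3 kmol/h.
Outlet (n = n₀ + ν ξ):
  H₂: 160 − 1(129.3) = 30.72
  O₂: 91.84 − 0.5(129.3) = 27.2
  H₂O: 0 + 1(129.3) = 129.3
Total out = 187.2 kmol/h; y_O₂ = 27.2 / 187.2 = 0.1453.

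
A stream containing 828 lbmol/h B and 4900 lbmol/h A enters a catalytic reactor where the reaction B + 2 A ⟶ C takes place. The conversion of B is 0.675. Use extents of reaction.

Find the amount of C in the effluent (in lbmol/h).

B reacted = 0.675 × 828 = 558.9 lbmol/h; ν_B = −1, so ξ = 558.9/1 = 558.9 lbmol/h.
Outlet amounts (n = n₀ + ν ξ):
  B: 828 − 1(558.9) = 269.1
  A: 4900 − 2(558.9) = 3782
  C: 0 + 1(558.9) = 558.9

559 lbmol/h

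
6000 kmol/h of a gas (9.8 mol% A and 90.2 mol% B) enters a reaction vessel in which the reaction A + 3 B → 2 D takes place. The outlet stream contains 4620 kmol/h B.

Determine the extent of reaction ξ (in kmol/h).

ξ = 264 kmol/h

For B: n = n₀ − 3ξ → 4620 = 5412 − 3ξ, giving ξ = 264 kmol/h.
Outlet amounts (n = n₀ + ν ξ):
  A: 588 − 1(264) = 324
  B: 5412 − 3(264) = 4620
  D: 0 + 2(264) = 528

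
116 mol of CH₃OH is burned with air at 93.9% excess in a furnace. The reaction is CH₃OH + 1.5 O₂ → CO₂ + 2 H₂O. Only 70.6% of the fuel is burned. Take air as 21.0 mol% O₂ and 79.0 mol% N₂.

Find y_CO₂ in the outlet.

Stoichiometric O₂ = 1.5 × 116 = 174 mol; O₂ fed = 174 × 1.939 = 337.4 mol.
N₂ fed = 337.4 × 79/21 = 1269 mol.
Fuel reacted = 0.706 × 116 → ξ = 81.9 mol.
Outlet (n = n₀ + ν ξ):
  CH₃OH: 116 − 1(81.9) = 34.1
  O₂: 337.4 − 1.5(81.9) = 214.5
  N₂: 1269 (inert)
  CO₂: 0 + 1(81.9) = 81.9
  H₂O: 0 + 2(81.9) = 163.8
Total out = 1764 mol; y_CO₂ = 81.9 / 1764 = 0.04644.

0.0464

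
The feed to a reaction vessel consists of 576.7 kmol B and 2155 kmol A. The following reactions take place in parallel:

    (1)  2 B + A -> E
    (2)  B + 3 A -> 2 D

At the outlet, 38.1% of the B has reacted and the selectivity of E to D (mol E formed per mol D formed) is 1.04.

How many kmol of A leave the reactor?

Conversion of B: B consumed = 0.381 × 576.7 = 219.7 kmol = 2ξ₁ + 1ξ₂.
Selectivity: 1ξ₁ / (2ξ₂) = 1.04 → ξ₁ = 2.08 ξ₂.
Substitute: (2·2.08 + 1) ξ₂ = 219.7 → ξ₂ = 42.58 kmol, ξ₁ = 88.57 kmol.
Outlet amounts (n = n₀ + Σ ν·ξ):
  B: 576.7 − 2(88.57) − 1(42.58) = 357
  A: 2155 − 1(88.57) − 3(42.58) = 1939
  E: 0 + 1(88.57) = 88.57
  D: 0 + 2(42.58) = 85.16

1940 kmol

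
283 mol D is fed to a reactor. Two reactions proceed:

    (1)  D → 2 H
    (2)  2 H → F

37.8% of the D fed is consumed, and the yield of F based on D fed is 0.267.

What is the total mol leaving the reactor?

Conversion of D: D consumed = 1ξ₁ = 0.378 × 283 → ξ₁ = 107 mol.
Yield of F: 1ξ₂ / 283 = 0.267 → ξ₂ = 75.56 mol.
Outlet amounts (n = n₀ + Σ ν·ξ):
  D: 283 − 1(107) = 176
  H: 0 + 2(107) − 2(75.56) = 62.83
  F: 0 + 1(75.56) = 75.56
Total out = 176 + 62.83 + 75.56 = 314.4 mol.

314 mol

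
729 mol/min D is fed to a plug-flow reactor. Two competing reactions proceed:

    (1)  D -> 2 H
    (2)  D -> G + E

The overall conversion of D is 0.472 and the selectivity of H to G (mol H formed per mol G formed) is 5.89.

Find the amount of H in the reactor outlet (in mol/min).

514 mol/min

Conversion of D: D consumed = 0.472 × 729 = 344.1 mol/min = 1ξ₁ + 1ξ₂.
Selectivity: 2ξ₁ / (1ξ₂) = 5.89 → ξ₁ = 2.945 ξ₂.
Substitute: (1·2.945 + 1) ξ₂ = 344.1 → ξ₂ = 87.22 mol/min, ξ₁ = 256.9 mol/min.
Outlet amounts (n = n₀ + Σ ν·ξ):
  D: 729 − 1(256.9) − 1(87.22) = 384.9
  H: 0 + 2(256.9) = 513.7
  G: 0 + 1(87.22) = 87.22
  E: 0 + 1(87.22) = 87.22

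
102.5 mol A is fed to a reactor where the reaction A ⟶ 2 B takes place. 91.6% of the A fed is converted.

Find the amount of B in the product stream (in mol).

A reacted = 0.916 × 102.5 = 93.89 mol; ν_A = −1, so ξ = 93.89/1 = 93.89 mol.
Outlet amounts (n = n₀ + ν ξ):
  A: 102.5 − 1(93.89) = 8.61
  B: 0 + 2(93.89) = 187.8

188 mol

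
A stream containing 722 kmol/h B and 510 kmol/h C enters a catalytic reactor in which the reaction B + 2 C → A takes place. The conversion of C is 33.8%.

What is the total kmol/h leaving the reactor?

1060 kmol/h

C reacted = 0.338 × 510 = 172.4 kmol/h; ν_C = −2, so ξ = 172.4/2 = 86.19 kmol/h.
Outlet amounts (n = n₀ + ν ξ):
  B: 722 − 1(86.19) = 635.8
  C: 510 − 2(86.19) = 337.6
  A: 0 + 1(86.19) = 86.19
Total out = 635.8 + 337.6 + 86.19 = 1060 kmol/h.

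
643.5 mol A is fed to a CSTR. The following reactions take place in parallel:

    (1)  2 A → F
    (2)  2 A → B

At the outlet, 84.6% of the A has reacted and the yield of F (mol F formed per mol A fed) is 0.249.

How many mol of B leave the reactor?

112 mol

Yield of F: 1ξ₁ / 643.5 = 0.249 → ξ₁ = 160.2 mol.
Conversion of A: 2ξ₁ + 2ξ₂ = 0.846 × 643.5 = 544.4 → ξ₂ = 112 mol.
Outlet amounts (n = n₀ + Σ ν·ξ):
  A: 643.5 − 2(160.2) − 2(112) = 99.1
  F: 0 + 1(160.2) = 160.2
  B: 0 + 1(112) = 112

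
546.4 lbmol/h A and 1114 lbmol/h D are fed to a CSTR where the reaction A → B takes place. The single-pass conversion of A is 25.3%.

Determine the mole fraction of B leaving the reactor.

A reacted = 0.253 × 546.4 = 138.2 lbmol/h; ν_A = −1, so ξ = 138.2/1 = 138.2 lbmol/h.
Outlet amounts (n = n₀ + ν ξ):
  A: 546.4 − 1(138.2) = 408.2
  B: 0 + 1(138.2) = 138.2
  D: 1114 (inert)
Total out = 1660 lbmol/h; y_B = 138.2 / 1660 = 0.08326.

0.0833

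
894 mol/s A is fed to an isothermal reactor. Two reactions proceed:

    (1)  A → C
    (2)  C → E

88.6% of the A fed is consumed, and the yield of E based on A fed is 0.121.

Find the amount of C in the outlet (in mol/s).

Conversion of A: A consumed = 1ξ₁ = 0.886 × 894 → ξ₁ = 792.1 mol/s.
Yield of E: 1ξ₂ / 894 = 0.121 → ξ₂ = 108.2 mol/s.
Outlet amounts (n = n₀ + Σ ν·ξ):
  A: 894 − 1(792.1) = 101.9
  C: 0 + 1(792.1) − 1(108.2) = 683.9
  E: 0 + 1(108.2) = 108.2

684 mol/s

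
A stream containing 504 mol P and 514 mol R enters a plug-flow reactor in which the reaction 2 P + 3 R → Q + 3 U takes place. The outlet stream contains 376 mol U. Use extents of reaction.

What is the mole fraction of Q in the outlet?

For U: n = n₀ + 3ξ → 376 = 0 + 3ξ, giving ξ = 125.3 mol.
Outlet amounts (n = n₀ + ν ξ):
  P: 504 − 2(125.3) = 253.3
  R: 514 − 3(125.3) = 138
  Q: 0 + 1(125.3) = 125.3
  U: 0 + 3(125.3) = 376
Total out = 892.7 mol; y_Q = 125.3 / 892.7 = 0.1404.

0.14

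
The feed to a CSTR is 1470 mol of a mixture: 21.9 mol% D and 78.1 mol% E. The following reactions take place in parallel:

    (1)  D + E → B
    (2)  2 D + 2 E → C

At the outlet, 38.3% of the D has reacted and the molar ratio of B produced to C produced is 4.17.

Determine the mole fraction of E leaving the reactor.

Conversion of D: D consumed = 0.383 × 321.9 = 123.3 mol = 1ξ₁ + 2ξ₂.
Selectivity: 1ξ₁ / (1ξ₂) = 4.17 → ξ₁ = 4.17 ξ₂.
Substitute: (1·4.17 + 2) ξ₂ = 123.3 → ξ₂ = 19.98 mol, ξ₁ = 83.33 mol.
Outlet amounts (n = n₀ + Σ ν·ξ):
  D: 321.9 − 1(83.33) − 2(19.98) = 198.6
  E: 1148 − 1(83.33) − 2(19.98) = 1025
  B: 0 + 1(83.33) = 83.33
  C: 0 + 1(19.98) = 19.98
Total out = 1327 mol; y_E = 1025 / 1327 = 0.7724.

0.772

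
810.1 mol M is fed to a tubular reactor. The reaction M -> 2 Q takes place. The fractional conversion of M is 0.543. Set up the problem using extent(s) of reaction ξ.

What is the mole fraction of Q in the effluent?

M reacted = 0.543 × 810.1 = 439.9 mol; ν_M = −1, so ξ = 439.9/1 = 439.9 mol.
Outlet amounts (n = n₀ + ν ξ):
  M: 810.1 − 1(439.9) = 370.2
  Q: 0 + 2(439.9) = 879.8
Total out = 1250 mol; y_Q = 879.8 / 1250 = 0.7038.

0.704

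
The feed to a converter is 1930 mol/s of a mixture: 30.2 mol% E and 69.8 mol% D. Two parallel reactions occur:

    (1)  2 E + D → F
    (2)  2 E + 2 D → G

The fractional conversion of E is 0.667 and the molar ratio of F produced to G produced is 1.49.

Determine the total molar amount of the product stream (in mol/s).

Conversion of E: E consumed = 0.667 × 582.9 = 388.8 mol/s = 2ξ₁ + 2ξ₂.
Selectivity: 1ξ₁ / (1ξ₂) = 1.49 → ξ₁ = 1.49 ξ₂.
Substitute: (2·1.49 + 2) ξ₂ = 388.8 → ξ₂ = 78.07 mol/s, ξ₁ = 116.3 mol/s.
Outlet amounts (n = n₀ + Σ ν·ξ):
  E: 582.9 − 2(116.3) − 2(78.07) = 194.1
  D: 1347 − 1(116.3) − 2(78.07) = 1075
  F: 0 + 1(116.3) = 116.3
  G: 0 + 1(78.07) = 78.07
Total out = 194.1 + 1075 + 116.3 + 78.07 = 1463 mol/s.

1460 mol/s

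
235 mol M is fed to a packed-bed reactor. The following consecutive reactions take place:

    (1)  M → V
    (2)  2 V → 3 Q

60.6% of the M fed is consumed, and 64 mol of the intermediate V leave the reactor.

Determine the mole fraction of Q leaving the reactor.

Conversion of M: M consumed = 1ξ₁ = 0.606 × 235 → ξ₁ = 142.4 mol.
V balance: n_V = 0 + 1ξ₁ − 2ξ₂ = 64 → ξ₂ = (1·142.4 − 64)/2 = 39.2 mol.
Outlet amounts (n = n₀ + Σ ν·ξ):
  M: 235 − 1(142.4) = 92.59
  V: 0 + 1(142.4) − 2(39.2) = 64
  Q: 0 + 3(39.2) = 117.6
Total out = 274.2 mol; y_Q = 117.6 / 274.2 = 0.4289.

0.429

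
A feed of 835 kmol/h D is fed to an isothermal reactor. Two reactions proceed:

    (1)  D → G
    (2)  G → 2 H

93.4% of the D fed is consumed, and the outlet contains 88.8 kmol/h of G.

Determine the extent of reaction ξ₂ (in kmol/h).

Conversion of D: D consumed = 1ξ₁ = 0.934 × 835 → ξ₁ = 779.9 kmol/h.
G balance: n_G = 0 + 1ξ₁ − 1ξ₂ = 88.8 → ξ₂ = (1·779.9 − 88.8)/1 = 691.1 kmol/h.
Outlet amounts (n = n₀ + Σ ν·ξ):
  D: 835 − 1(779.9) = 55.11
  G: 0 + 1(779.9) − 1(691.1) = 88.8
  H: 0 + 2(691.1) = 1382

ξ₂ = 691 kmol/h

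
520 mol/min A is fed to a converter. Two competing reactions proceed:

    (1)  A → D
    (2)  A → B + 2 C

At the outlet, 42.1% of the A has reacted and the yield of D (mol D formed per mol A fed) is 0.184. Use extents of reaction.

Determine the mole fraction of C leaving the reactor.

0.322

Yield of D: 1ξ₁ / 520 = 0.184 → ξ₁ = 95.68 mol/min.
Conversion of A: 1ξ₁ + 1ξ₂ = 0.421 × 520 = 218.9 → ξ₂ = 123.2 mol/min.
Outlet amounts (n = n₀ + Σ ν·ξ):
  A: 520 − 1(95.68) − 1(123.2) = 301.1
  D: 0 + 1(95.68) = 95.68
  B: 0 + 1(123.2) = 123.2
  C: 0 + 2(123.2) = 246.5
Total out = 766.5 mol/min; y_C = 246.5 / 766.5 = 0.3216.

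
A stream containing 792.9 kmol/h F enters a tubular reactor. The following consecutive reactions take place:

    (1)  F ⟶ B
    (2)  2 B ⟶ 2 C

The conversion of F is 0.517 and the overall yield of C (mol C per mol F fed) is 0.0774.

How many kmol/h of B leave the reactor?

349 kmol/h

Conversion of F: F consumed = 1ξ₁ = 0.517 × 792.9 → ξ₁ = 409.9 kmol/h.
Yield of C: 2ξ₂ / 792.9 = 0.0774 → ξ₂ = 30.69 kmol/h.
Outlet amounts (n = n₀ + Σ ν·ξ):
  F: 792.9 − 1(409.9) = 383
  B: 0 + 1(409.9) − 2(30.69) = 348.6
  C: 0 + 2(30.69) = 61.37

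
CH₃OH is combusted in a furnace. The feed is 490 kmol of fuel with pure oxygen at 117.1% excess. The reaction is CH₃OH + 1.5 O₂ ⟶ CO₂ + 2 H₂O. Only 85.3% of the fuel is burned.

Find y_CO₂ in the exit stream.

0.182

Stoichiometric O₂ = 1.5 × 490 = 735 kmol; O₂ fed = 735 × 2.171 = 1596 kmol.
Fuel reacted = 0.853 × 490 → ξ = 418 kmol.
Outlet (n = n₀ + ν ξ):
  CH₃OH: 490 − 1(418) = 72.03
  O₂: 1596 − 1.5(418) = 968.7
  CO₂: 0 + 1(418) = 418
  H₂O: 0 + 2(418) = 835.9
Total out = 2295 kmol; y_CO₂ = 418 / 2295 = 0.1821.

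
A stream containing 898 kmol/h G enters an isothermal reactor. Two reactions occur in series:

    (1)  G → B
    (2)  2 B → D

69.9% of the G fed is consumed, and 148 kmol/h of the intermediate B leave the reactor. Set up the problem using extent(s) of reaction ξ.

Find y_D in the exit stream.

0.364

Conversion of G: G consumed = 1ξ₁ = 0.699 × 898 → ξ₁ = 627.7 kmol/h.
B balance: n_B = 0 + 1ξ₁ − 2ξ₂ = 148 → ξ₂ = (1·627.7 − 148)/2 = 239.9 kmol/h.
Outlet amounts (n = n₀ + Σ ν·ξ):
  G: 898 − 1(627.7) = 270.3
  B: 0 + 1(627.7) − 2(239.9) = 148
  D: 0 + 1(239.9) = 239.9
Total out = 658.1 kmol/h; y_D = 239.9 / 658.1 = 0.3644.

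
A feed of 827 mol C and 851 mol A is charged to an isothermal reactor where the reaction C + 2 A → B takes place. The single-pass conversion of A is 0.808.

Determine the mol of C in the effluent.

483 mol

A reacted = 0.808 × 851 = 687.6 mol; ν_A = −2, so ξ = 687.6/2 = 343.8 mol.
Outlet amounts (n = n₀ + ν ξ):
  C: 827 − 1(343.8) = 483.2
  A: 851 − 2(343.8) = 163.4
  B: 0 + 1(343.8) = 343.8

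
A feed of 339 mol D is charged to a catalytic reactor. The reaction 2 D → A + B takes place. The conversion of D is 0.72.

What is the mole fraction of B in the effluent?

0.36

D reacted = 0.72 × 339 = 244.1 mol; ν_D = −2, so ξ = 244.1/2 = 122 mol.
Outlet amounts (n = n₀ + ν ξ):
  D: 339 − 2(122) = 94.92
  A: 0 + 1(122) = 122
  B: 0 + 1(122) = 122
Total out = 339 mol; y_B = 122 / 339 = 0.36.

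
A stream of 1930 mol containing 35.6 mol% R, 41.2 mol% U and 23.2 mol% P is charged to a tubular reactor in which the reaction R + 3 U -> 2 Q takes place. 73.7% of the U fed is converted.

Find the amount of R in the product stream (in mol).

492 mol

U reacted = 0.737 × 795.2 = 586 mol; ν_U = −3, so ξ = 586/3 = 195.3 mol.
Outlet amounts (n = n₀ + ν ξ):
  R: 687.1 − 1(195.3) = 491.7
  U: 795.2 − 3(195.3) = 209.1
  Q: 0 + 2(195.3) = 390.7
  P: 447.8 (inert)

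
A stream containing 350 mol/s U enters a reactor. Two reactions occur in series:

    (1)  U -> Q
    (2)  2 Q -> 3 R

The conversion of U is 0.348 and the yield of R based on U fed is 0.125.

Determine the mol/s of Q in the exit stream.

92.6 mol/s

Conversion of U: U consumed = 1ξ₁ = 0.348 × 350 → ξ₁ = 121.8 mol/s.
Yield of R: 3ξ₂ / 350 = 0.125 → ξ₂ = 14.58 mol/s.
Outlet amounts (n = n₀ + Σ ν·ξ):
  U: 350 − 1(121.8) = 228.2
  Q: 0 + 1(121.8) − 2(14.58) = 92.63
  R: 0 + 3(14.58) = 43.75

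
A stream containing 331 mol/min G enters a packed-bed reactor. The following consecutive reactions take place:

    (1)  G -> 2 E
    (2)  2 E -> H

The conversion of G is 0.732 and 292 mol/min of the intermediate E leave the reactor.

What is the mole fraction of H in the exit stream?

Conversion of G: G consumed = 1ξ₁ = 0.732 × 331 → ξ₁ = 242.3 mol/min.
E balance: n_E = 0 + 2ξ₁ − 2ξ₂ = 292 → ξ₂ = (2·242.3 − 292)/2 = 96.29 mol/min.
Outlet amounts (n = n₀ + Σ ν·ξ):
  G: 331 − 1(242.3) = 88.71
  E: 0 + 2(242.3) − 2(96.29) = 292
  H: 0 + 1(96.29) = 96.29
Total out = 477 mol/min; y_H = 96.29 / 477 = 0.2019.

0.202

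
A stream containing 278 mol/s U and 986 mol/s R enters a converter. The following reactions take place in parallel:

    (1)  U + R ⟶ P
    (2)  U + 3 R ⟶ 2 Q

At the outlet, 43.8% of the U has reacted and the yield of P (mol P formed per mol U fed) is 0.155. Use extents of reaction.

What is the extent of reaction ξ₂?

ξ₂ = 78.7 mol/s

Yield of P: 1ξ₁ / 278 = 0.155 → ξ₁ = 43.09 mol/s.
Conversion of U: 1ξ₁ + 1ξ₂ = 0.438 × 278 = 121.8 → ξ₂ = 78.67 mol/s.
Outlet amounts (n = n₀ + Σ ν·ξ):
  U: 278 − 1(43.09) − 1(78.67) = 156.2
  R: 986 − 1(43.09) − 3(78.67) = 706.9
  P: 0 + 1(43.09) = 43.09
  Q: 0 + 2(78.67) = 157.3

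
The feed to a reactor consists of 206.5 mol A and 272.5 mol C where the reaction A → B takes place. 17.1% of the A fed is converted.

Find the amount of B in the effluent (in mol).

A reacted = 0.171 × 206.5 = 35.31 mol; ν_A = −1, so ξ = 35.31/1 = 35.31 mol.
Outlet amounts (n = n₀ + ν ξ):
  A: 206.5 − 1(35.31) = 171.2
  B: 0 + 1(35.31) = 35.31
  C: 272.5 (inert)

35.3 mol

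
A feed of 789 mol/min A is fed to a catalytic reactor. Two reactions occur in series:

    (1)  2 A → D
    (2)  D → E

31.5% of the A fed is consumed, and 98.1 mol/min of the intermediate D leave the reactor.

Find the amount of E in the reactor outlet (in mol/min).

Conversion of A: A consumed = 2ξ₁ = 0.315 × 789 → ξ₁ = 124.3 mol/min.
D balance: n_D = 0 + 1ξ₁ − 1ξ₂ = 98.1 → ξ₂ = (1·124.3 − 98.1)/1 = 26.17 mol/min.
Outlet amounts (n = n₀ + Σ ν·ξ):
  A: 789 − 2(124.3) = 540.5
  D: 0 + 1(124.3) − 1(26.17) = 98.1
  E: 0 + 1(26.17) = 26.17

26.2 mol/min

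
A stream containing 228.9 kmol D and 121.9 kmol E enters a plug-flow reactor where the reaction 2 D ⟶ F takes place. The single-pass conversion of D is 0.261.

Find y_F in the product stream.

0.0931

D reacted = 0.261 × 228.9 = 59.74 kmol; ν_D = −2, so ξ = 59.74/2 = 29.87 kmol.
Outlet amounts (n = n₀ + ν ξ):
  D: 228.9 − 2(29.87) = 169.2
  F: 0 + 1(29.87) = 29.87
  E: 121.9 (inert)
Total out = 320.9 kmol; y_F = 29.87 / 320.9 = 0.09308.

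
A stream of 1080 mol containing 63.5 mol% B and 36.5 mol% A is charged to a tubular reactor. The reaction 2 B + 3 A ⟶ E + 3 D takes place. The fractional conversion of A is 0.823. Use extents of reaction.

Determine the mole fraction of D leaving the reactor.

A reacted = 0.823 × 394.2 = 324.4 mol; ν_A = −3, so ξ = 324.4/3 = 108.1 mol.
Outlet amounts (n = n₀ + ν ξ):
  B: 685.8 − 2(108.1) = 469.5
  A: 394.2 − 3(108.1) = 69.77
  E: 0 + 1(108.1) = 108.1
  D: 0 + 3(108.1) = 324.4
Total out = 971.9 mol; y_D = 324.4 / 971.9 = 0.3338.

0.334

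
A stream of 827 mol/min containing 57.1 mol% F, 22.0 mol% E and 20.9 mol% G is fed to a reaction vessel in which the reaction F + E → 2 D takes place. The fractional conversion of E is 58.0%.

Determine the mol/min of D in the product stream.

211 mol/min

E reacted = 0.58 × 181.9 = 105.5 mol/min; ν_E = −1, so ξ = 105.5/1 = 105.5 mol/min.
Outlet amounts (n = n₀ + ν ξ):
  F: 472.2 − 1(105.5) = 366.7
  E: 181.9 − 1(105.5) = 76.41
  D: 0 + 2(105.5) = 211.1
  G: 172.8 (inert)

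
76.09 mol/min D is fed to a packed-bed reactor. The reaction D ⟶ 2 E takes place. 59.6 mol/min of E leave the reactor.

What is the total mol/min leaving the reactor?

106 mol/min

For E: n = n₀ + 2ξ → 59.6 = 0 + 2ξ, giving ξ = 29.8 mol/min.
Outlet amounts (n = n₀ + ν ξ):
  D: 76.09 − 1(29.8) = 46.29
  E: 0 + 2(29.8) = 59.6
Total out = 46.29 + 59.6 = 105.9 mol/min.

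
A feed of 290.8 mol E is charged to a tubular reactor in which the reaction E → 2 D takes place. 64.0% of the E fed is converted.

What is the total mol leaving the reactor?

E reacted = 0.64 × 290.8 = 186.1 mol; ν_E = −1, so ξ = 186.1/1 = 186.1 mol.
Outlet amounts (n = n₀ + ν ξ):
  E: 290.8 − 1(186.1) = 104.7
  D: 0 + 2(186.1) = 372.2
Total out = 104.7 + 372.2 = 476.9 mol.

477 mol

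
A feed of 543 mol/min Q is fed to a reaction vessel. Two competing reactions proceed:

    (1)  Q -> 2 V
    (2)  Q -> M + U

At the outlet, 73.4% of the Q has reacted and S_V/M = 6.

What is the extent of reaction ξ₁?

ξ₁ = 299 mol/min

Conversion of Q: Q consumed = 0.734 × 543 = 398.6 mol/min = 1ξ₁ + 1ξ₂.
Selectivity: 2ξ₁ / (1ξ₂) = 6 → ξ₁ = 3 ξ₂.
Substitute: (1·3 + 1) ξ₂ = 398.6 → ξ₂ = 99.64 mol/min, ξ₁ = 298.9 mol/min.
Outlet amounts (n = n₀ + Σ ν·ξ):
  Q: 543 − 1(298.9) − 1(99.64) = 144.4
  V: 0 + 2(298.9) = 597.8
  M: 0 + 1(99.64) = 99.64
  U: 0 + 1(99.64) = 99.64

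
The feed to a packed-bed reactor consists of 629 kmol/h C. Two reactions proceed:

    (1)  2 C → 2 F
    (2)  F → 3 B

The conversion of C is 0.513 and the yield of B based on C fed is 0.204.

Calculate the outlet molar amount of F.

Conversion of C: C consumed = 2ξ₁ = 0.513 × 629 → ξ₁ = 161.3 kmol/h.
Yield of B: 3ξ₂ / 629 = 0.204 → ξ₂ = 42.77 kmol/h.
Outlet amounts (n = n₀ + Σ ν·ξ):
  C: 629 − 2(161.3) = 306.3
  F: 0 + 2(161.3) − 1(42.77) = 279.9
  B: 0 + 3(42.77) = 128.3

280 kmol/h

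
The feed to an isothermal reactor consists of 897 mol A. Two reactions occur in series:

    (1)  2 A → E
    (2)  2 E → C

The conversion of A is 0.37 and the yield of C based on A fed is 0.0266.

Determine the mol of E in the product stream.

118 mol

Conversion of A: A consumed = 2ξ₁ = 0.37 × 897 → ξ₁ = 165.9 mol.
Yield of C: 1ξ₂ / 897 = 0.0266 → ξ₂ = 23.86 mol.
Outlet amounts (n = n₀ + Σ ν·ξ):
  A: 897 − 2(165.9) = 565.1
  E: 0 + 1(165.9) − 2(23.86) = 118.2
  C: 0 + 1(23.86) = 23.86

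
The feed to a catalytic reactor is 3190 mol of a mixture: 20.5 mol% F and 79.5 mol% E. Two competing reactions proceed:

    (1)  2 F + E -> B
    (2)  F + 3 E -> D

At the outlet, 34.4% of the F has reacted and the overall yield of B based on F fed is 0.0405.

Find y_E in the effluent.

0.761

Yield of B: 1ξ₁ / 654 = 0.0405 → ξ₁ = 26.48 mol.
Conversion of F: 2ξ₁ + 1ξ₂ = 0.344 × 654 = 225 → ξ₂ = 172 mol.
Outlet amounts (n = n₀ + Σ ν·ξ):
  F: 654 − 2(26.48) − 1(172) = 429
  E: 2536 − 1(26.48) − 3(172) = 1994
  B: 0 + 1(26.48) = 26.48
  D: 0 + 1(172) = 172
Total out = 2621 mol; y_E = 1994 / 2621 = 0.7606.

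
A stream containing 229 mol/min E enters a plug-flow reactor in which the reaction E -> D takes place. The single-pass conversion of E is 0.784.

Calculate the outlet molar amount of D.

180 mol/min

E reacted = 0.784 × 229 = 179.5 mol/min; ν_E = −1, so ξ = 179.5/1 = 179.5 mol/min.
Outlet amounts (n = n₀ + ν ξ):
  E: 229 − 1(179.5) = 49.46
  D: 0 + 1(179.5) = 179.5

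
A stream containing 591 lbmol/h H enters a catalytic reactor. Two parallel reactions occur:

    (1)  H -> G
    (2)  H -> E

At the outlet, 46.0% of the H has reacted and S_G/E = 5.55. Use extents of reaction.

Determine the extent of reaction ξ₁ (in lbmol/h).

Conversion of H: H consumed = 0.46 × 591 = 271.9 lbmol/h = 1ξ₁ + 1ξ₂.
Selectivity: 1ξ₁ / (1ξ₂) = 5.55 → ξ₁ = 5.55 ξ₂.
Substitute: (1·5.55 + 1) ξ₂ = 271.9 → ξ₂ = 41.51 lbmol/h, ξ₁ = 230.4 lbmol/h.
Outlet amounts (n = n₀ + Σ ν·ξ):
  H: 591 − 1(230.4) − 1(41.51) = 319.1
  G: 0 + 1(230.4) = 230.4
  E: 0 + 1(41.51) = 41.51

ξ₁ = 230 lbmol/h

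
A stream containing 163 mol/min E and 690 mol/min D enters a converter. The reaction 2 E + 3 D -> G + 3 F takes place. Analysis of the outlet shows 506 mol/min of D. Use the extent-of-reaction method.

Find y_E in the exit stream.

0.0509

For D: n = n₀ − 3ξ → 506 = 690 − 3ξ, giving ξ = 61.33 mol/min.
Outlet amounts (n = n₀ + ν ξ):
  E: 163 − 2(61.33) = 40.33
  D: 690 − 3(61.33) = 506
  G: 0 + 1(61.33) = 61.33
  F: 0 + 3(61.33) = 184
Total out = 791.7 mol/min; y_E = 40.33 / 791.7 = 0.05095.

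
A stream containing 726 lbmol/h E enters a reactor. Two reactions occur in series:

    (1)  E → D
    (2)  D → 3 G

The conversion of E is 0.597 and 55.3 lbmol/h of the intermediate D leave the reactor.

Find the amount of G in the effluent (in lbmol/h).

1130 lbmol/h

Conversion of E: E consumed = 1ξ₁ = 0.597 × 726 → ξ₁ = 433.4 lbmol/h.
D balance: n_D = 0 + 1ξ₁ − 1ξ₂ = 55.3 → ξ₂ = (1·433.4 − 55.3)/1 = 378.1 lbmol/h.
Outlet amounts (n = n₀ + Σ ν·ξ):
  E: 726 − 1(433.4) = 292.6
  D: 0 + 1(433.4) − 1(378.1) = 55.3
  G: 0 + 3(378.1) = 1134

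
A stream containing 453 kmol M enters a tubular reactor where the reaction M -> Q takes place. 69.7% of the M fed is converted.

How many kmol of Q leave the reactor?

316 kmol

M reacted = 0.697 × 453 = 315.7 kmol; ν_M = −1, so ξ = 315.7/1 = 315.7 kmol.
Outlet amounts (n = n₀ + ν ξ):
  M: 453 − 1(315.7) = 137.3
  Q: 0 + 1(315.7) = 315.7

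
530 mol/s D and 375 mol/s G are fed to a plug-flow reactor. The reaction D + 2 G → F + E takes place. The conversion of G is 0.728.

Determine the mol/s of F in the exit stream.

G reacted = 0.728 × 375 = 273 mol/s; ν_G = −2, so ξ = 273/2 = 136.5 mol/s.
Outlet amounts (n = n₀ + ν ξ):
  D: 530 − 1(136.5) = 393.5
  G: 375 − 2(136.5) = 102
  F: 0 + 1(136.5) = 136.5
  E: 0 + 1(136.5) = 136.5

136 mol/s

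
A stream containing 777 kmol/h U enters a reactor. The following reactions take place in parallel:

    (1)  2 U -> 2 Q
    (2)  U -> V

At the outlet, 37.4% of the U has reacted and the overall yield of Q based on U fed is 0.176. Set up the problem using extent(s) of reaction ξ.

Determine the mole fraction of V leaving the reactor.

Yield of Q: 2ξ₁ / 777 = 0.176 → ξ₁ = 68.38 kmol/h.
Conversion of U: 2ξ₁ + 1ξ₂ = 0.374 × 777 = 290.6 → ξ₂ = 153.8 kmol/h.
Outlet amounts (n = n₀ + Σ ν·ξ):
  U: 777 − 2(68.38) − 1(153.8) = 486.4
  Q: 0 + 2(68.38) = 136.8
  V: 0 + 1(153.8) = 153.8
Total out = 777 kmol/h; y_V = 153.8 / 777 = 0.198.

0.198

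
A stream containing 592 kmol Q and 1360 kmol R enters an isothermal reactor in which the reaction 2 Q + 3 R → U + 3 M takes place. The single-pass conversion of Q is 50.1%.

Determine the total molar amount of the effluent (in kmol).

Q reacted = 0.501 × 592 = 296.6 kmol; ν_Q = −2, so ξ = 296.6/2 = 148.3 kmol.
Outlet amounts (n = n₀ + ν ξ):
  Q: 592 − 2(148.3) = 295.4
  R: 1360 − 3(148.3) = 915.1
  U: 0 + 1(148.3) = 148.3
  M: 0 + 3(148.3) = 444.9
Total out = 295.4 + 915.1 + 148.3 + 444.9 = 1804 kmol.

1800 kmol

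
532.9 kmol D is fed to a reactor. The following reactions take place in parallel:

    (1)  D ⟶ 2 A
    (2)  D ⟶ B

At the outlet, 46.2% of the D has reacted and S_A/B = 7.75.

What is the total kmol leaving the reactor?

Conversion of D: D consumed = 0.462 × 532.9 = 246.2 kmol = 1ξ₁ + 1ξ₂.
Selectivity: 2ξ₁ / (1ξ₂) = 7.75 → ξ₁ = 3.875 ξ₂.
Substitute: (1·3.875 + 1) ξ₂ = 246.2 → ξ₂ = 50.5 kmol, ξ₁ = 195.7 kmol.
Outlet amounts (n = n₀ + Σ ν·ξ):
  D: 532.9 − 1(195.7) − 1(50.5) = 286.7
  A: 0 + 2(195.7) = 391.4
  B: 0 + 1(50.5) = 50.5
Total out = 286.7 + 391.4 + 50.5 = 728.6 kmol.

729 kmol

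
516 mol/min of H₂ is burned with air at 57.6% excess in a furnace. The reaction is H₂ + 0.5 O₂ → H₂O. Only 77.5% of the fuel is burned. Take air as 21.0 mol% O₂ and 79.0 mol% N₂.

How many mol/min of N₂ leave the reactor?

1530 mol/min

Stoichiometric O₂ = 0.5 × 516 = 258 mol/min; O₂ fed = 258 × 1.576 = 406.6 mol/min.
N₂ fed = 406.6 × 79/21 = 1530 mol/min.
Fuel reacted = 0.775 × 516 → ξ = 399.9 mol/min.
Outlet (n = n₀ + ν ξ):
  H₂: 516 − 1(399.9) = 116.1
  O₂: 406.6 − 0.5(399.9) = 206.7
  N₂: 1530 (inert)
  H₂O: 0 + 1(399.9) = 399.9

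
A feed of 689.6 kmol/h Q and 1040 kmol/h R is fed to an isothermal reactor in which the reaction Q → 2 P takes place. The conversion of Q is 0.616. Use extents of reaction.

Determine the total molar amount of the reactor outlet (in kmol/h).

2150 kmol/h

Q reacted = 0.616 × 689.6 = 424.8 kmol/h; ν_Q = −1, so ξ = 424.8/1 = 424.8 kmol/h.
Outlet amounts (n = n₀ + ν ξ):
  Q: 689.6 − 1(424.8) = 264.8
  P: 0 + 2(424.8) = 849.6
  R: 1040 (inert)
Total out = 264.8 + 849.6 + 1040 = 2154 kmol/h.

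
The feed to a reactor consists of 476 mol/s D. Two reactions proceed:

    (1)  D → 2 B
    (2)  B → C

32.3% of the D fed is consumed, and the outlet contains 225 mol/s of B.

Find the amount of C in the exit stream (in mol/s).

82.5 mol/s

Conversion of D: D consumed = 1ξ₁ = 0.323 × 476 → ξ₁ = 153.7 mol/s.
B balance: n_B = 0 + 2ξ₁ − 1ξ₂ = 225 → ξ₂ = (2·153.7 − 225)/1 = 82.5 mol/s.
Outlet amounts (n = n₀ + Σ ν·ξ):
  D: 476 − 1(153.7) = 322.3
  B: 0 + 2(153.7) − 1(82.5) = 225
  C: 0 + 1(82.5) = 82.5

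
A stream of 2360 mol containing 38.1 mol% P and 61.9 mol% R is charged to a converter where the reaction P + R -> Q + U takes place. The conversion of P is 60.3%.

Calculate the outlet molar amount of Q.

542 mol

P reacted = 0.603 × 899.2 = 542.2 mol; ν_P = −1, so ξ = 542.2/1 = 542.2 mol.
Outlet amounts (n = n₀ + ν ξ):
  P: 899.2 − 1(542.2) = 357
  R: 1461 − 1(542.2) = 918.6
  Q: 0 + 1(542.2) = 542.2
  U: 0 + 1(542.2) = 542.2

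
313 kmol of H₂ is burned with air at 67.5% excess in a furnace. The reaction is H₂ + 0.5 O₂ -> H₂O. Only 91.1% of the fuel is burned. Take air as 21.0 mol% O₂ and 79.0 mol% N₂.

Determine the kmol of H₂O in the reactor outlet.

285 kmol

Stoichiometric O₂ = 0.5 × 313 = 156.5 kmol; O₂ fed = 156.5 × 1.675 = 262.1 kmol.
N₂ fed = 262.1 × 79/21 = 986.1 kmol.
Fuel reacted = 0.911 × 313 → ξ = 285.1 kmol.
Outlet (n = n₀ + ν ξ):
  H₂: 313 − 1(285.1) = 27.86
  O₂: 262.1 − 0.5(285.1) = 119.6
  N₂: 986.1 (inert)
  H₂O: 0 + 1(285.1) = 285.1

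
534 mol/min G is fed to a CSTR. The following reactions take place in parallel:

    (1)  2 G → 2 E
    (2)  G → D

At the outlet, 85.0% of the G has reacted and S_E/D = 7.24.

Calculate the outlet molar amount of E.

Conversion of G: G consumed = 0.85 × 534 = 453.9 mol/min = 2ξ₁ + 1ξ₂.
Selectivity: 2ξ₁ / (1ξ₂) = 7.24 → ξ₁ = 3.62 ξ₂.
Substitute: (2·3.62 + 1) ξ₂ = 453.9 → ξ₂ = 55.08 mol/min, ξ₁ = 199.4 mol/min.
Outlet amounts (n = n₀ + Σ ν·ξ):
  G: 534 − 2(199.4) − 1(55.08) = 80.1
  E: 0 + 2(199.4) = 398.8
  D: 0 + 1(55.08) = 55.08

399 mol/min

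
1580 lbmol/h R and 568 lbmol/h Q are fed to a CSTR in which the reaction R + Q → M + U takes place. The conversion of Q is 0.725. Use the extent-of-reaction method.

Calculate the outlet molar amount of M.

Q reacted = 0.725 × 568 = 411.8 lbmol/h; ν_Q = −1, so ξ = 411.8/1 = 411.8 lbmol/h.
Outlet amounts (n = n₀ + ν ξ):
  R: 1580 − 1(411.8) = 1168
  Q: 568 − 1(411.8) = 156.2
  M: 0 + 1(411.8) = 411.8
  U: 0 + 1(411.8) = 411.8

412 lbmol/h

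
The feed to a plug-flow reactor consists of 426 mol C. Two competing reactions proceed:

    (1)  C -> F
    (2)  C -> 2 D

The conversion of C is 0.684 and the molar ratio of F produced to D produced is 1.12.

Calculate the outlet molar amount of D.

180 mol

Conversion of C: C consumed = 0.684 × 426 = 291.4 mol = 1ξ₁ + 1ξ₂.
Selectivity: 1ξ₁ / (2ξ₂) = 1.12 → ξ₁ = 2.24 ξ₂.
Substitute: (1·2.24 + 1) ξ₂ = 291.4 → ξ₂ = 89.93 mol, ξ₁ = 201.5 mol.
Outlet amounts (n = n₀ + Σ ν·ξ):
  C: 426 − 1(201.5) − 1(89.93) = 134.6
  F: 0 + 1(201.5) = 201.5
  D: 0 + 2(89.93) = 179.9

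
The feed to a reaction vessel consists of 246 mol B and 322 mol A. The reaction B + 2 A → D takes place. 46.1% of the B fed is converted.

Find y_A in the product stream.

B reacted = 0.461 × 246 = 113.4 mol; ν_B = −1, so ξ = 113.4/1 = 113.4 mol.
Outlet amounts (n = n₀ + ν ξ):
  B: 246 − 1(113.4) = 132.6
  A: 322 − 2(113.4) = 95.19
  D: 0 + 1(113.4) = 113.4
Total out = 341.2 mol; y_A = 95.19 / 341.2 = 0.279.

0.279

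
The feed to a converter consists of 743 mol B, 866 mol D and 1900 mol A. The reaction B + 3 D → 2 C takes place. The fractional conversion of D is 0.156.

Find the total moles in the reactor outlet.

D reacted = 0.156 × 866 = 135.1 mol; ν_D = −3, so ξ = 135.1/3 = 45.03 mol.
Outlet amounts (n = n₀ + ν ξ):
  B: 743 − 1(45.03) = 698
  D: 866 − 3(45.03) = 730.9
  C: 0 + 2(45.03) = 90.06
  A: 1900 (inert)
Total out = 698 + 730.9 + 90.06 + 1900 = 3419 mol.

3420 mol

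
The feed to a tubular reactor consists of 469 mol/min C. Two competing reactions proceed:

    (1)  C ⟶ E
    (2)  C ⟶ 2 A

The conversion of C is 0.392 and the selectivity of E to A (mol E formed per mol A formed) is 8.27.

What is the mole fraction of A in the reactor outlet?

0.0437

Conversion of C: C consumed = 0.392 × 469 = 183.8 mol/min = 1ξ₁ + 1ξ₂.
Selectivity: 1ξ₁ / (2ξ₂) = 8.27 → ξ₁ = 16.54 ξ₂.
Substitute: (1·16.54 + 1) ξ₂ = 183.8 → ξ₂ = 10.48 mol/min, ξ₁ = 173.4 mol/min.
Outlet amounts (n = n₀ + Σ ν·ξ):
  C: 469 − 1(173.4) − 1(10.48) = 285.2
  E: 0 + 1(173.4) = 173.4
  A: 0 + 2(10.48) = 20.96
Total out = 479.5 mol/min; y_A = 20.96 / 479.5 = 0.04372.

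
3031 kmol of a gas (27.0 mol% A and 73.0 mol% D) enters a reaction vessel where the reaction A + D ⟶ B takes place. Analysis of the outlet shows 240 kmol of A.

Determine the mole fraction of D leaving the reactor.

0.666

For A: n = n₀ − 1ξ → 240 = 818.4 − 1ξ, giving ξ = 578.4 kmol.
Outlet amounts (n = n₀ + ν ξ):
  A: 818.4 − 1(578.4) = 240
  D: 2213 − 1(578.4) = 1634
  B: 0 + 1(578.4) = 578.4
Total out = 2453 kmol; y_D = 1634 / 2453 = 0.6663.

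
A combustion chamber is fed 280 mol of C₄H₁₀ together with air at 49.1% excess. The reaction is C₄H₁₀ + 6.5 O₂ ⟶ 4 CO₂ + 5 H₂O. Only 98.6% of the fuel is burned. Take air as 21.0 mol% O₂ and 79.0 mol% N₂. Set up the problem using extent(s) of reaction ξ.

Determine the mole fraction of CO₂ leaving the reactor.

0.0811

Stoichiometric O₂ = 6.5 × 280 = 1820 mol; O₂ fed = 1820 × 1.491 = 2714 mol.
N₂ fed = 2714 × 79/21 = 10210 mol.
Fuel reacted = 0.986 × 280 → ξ = 276.1 mol.
Outlet (n = n₀ + ν ξ):
  C₄H₁₀: 280 − 1(276.1) = 3.92
  O₂: 2714 − 6.5(276.1) = 919.1
  N₂: 10210 (inert)
  CO₂: 0 + 4(276.1) = 1104
  H₂O: 0 + 5(276.1) = 1380
Total out = 13620 mol; y_CO₂ = 1104 / 13620 = 0.0811.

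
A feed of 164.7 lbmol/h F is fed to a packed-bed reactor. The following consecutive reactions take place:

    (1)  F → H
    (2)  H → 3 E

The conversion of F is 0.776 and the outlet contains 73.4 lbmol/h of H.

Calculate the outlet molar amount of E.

Conversion of F: F consumed = 1ξ₁ = 0.776 × 164.7 → ξ₁ = 127.8 lbmol/h.
H balance: n_H = 0 + 1ξ₁ − 1ξ₂ = 73.4 → ξ₂ = (1·127.8 − 73.4)/1 = 54.41 lbmol/h.
Outlet amounts (n = n₀ + Σ ν·ξ):
  F: 164.7 − 1(127.8) = 36.89
  H: 0 + 1(127.8) − 1(54.41) = 73.4
  E: 0 + 3(54.41) = 163.2

163 lbmol/h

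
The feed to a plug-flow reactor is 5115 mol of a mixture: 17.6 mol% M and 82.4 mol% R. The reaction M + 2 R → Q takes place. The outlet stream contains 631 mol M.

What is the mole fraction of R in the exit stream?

For M: n = n₀ − 1ξ → 631 = 900.2 − 1ξ, giving ξ = 269.2 mol.
Outlet amounts (n = n₀ + ν ξ):
  M: 900.2 − 1(269.2) = 631
  R: 4215 − 2(269.2) = 3676
  Q: 0 + 1(269.2) = 269.2
Total out = 4577 mol; y_R = 3676 / 4577 = 0.8033.

0.803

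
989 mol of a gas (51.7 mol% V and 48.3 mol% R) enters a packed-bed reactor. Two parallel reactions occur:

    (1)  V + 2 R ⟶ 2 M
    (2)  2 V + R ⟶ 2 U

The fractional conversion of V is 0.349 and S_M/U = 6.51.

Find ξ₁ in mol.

Conversion of V: V consumed = 0.349 × 511.3 = 178.4 mol = 1ξ₁ + 2ξ₂.
Selectivity: 2ξ₁ / (2ξ₂) = 6.51 → ξ₁ = 6.51 ξ₂.
Substitute: (1·6.51 + 2) ξ₂ = 178.4 → ξ₂ = 20.97 mol, ξ₁ = 136.5 mol.
Outlet amounts (n = n₀ + Σ ν·ξ):
  V: 511.3 − 1(136.5) − 2(20.97) = 332.9
  R: 477.7 − 2(136.5) − 1(20.97) = 183.7
  M: 0 + 2(136.5) = 273
  U: 0 + 2(20.97) = 41.94

ξ₁ = 137 mol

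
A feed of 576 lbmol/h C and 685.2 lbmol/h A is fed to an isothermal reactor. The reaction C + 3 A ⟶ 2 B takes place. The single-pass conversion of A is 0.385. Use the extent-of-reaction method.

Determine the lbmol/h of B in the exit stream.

176 lbmol/h

A reacted = 0.385 × 685.2 = 263.8 lbmol/h; ν_A = −3, so ξ = 263.8/3 = 87.93 lbmol/h.
Outlet amounts (n = n₀ + ν ξ):
  C: 576 − 1(87.93) = 488.1
  A: 685.2 − 3(87.93) = 421.4
  B: 0 + 2(87.93) = 175.9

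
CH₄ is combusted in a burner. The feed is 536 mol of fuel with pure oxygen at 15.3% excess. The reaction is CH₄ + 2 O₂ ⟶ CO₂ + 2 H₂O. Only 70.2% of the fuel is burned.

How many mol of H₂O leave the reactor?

753 mol

Stoichiometric O₂ = 2 × 536 = 1072 mol; O₂ fed = 1072 × 1.153 = 1236 mol.
Fuel reacted = 0.702 × 536 → ξ = 376.3 mol.
Outlet (n = n₀ + ν ξ):
  CH₄: 536 − 1(376.3) = 159.7
  O₂: 1236 − 2(376.3) = 483.5
  CO₂: 0 + 1(376.3) = 376.3
  H₂O: 0 + 2(376.3) = 752.5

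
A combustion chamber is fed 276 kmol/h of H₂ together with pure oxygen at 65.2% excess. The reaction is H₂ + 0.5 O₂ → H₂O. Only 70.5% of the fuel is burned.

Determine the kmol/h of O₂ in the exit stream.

Stoichiometric O₂ = 0.5 × 276 = 138 kmol/h; O₂ fed = 138 × 1.652 = 228 kmol/h.
Fuel reacted = 0.705 × 276 → ξ = 194.6 kmol/h.
Outlet (n = n₀ + ν ξ):
  H₂: 276 − 1(194.6) = 81.42
  O₂: 228 − 0.5(194.6) = 130.7
  H₂O: 0 + 1(194.6) = 194.6

131 kmol/h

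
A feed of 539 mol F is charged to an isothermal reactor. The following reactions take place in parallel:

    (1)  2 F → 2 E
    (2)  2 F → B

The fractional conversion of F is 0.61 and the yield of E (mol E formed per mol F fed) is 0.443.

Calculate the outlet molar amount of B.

Yield of E: 2ξ₁ / 539 = 0.443 → ξ₁ = 119.4 mol.
Conversion of F: 2ξ₁ + 2ξ₂ = 0.61 × 539 = 328.8 → ξ₂ = 45.01 mol.
Outlet amounts (n = n₀ + Σ ν·ξ):
  F: 539 − 2(119.4) − 2(45.01) = 210.2
  E: 0 + 2(119.4) = 238.8
  B: 0 + 1(45.01) = 45.01

45 mol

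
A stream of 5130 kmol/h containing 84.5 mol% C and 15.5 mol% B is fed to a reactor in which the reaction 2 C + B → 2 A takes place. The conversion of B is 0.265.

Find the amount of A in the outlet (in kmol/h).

B reacted = 0.265 × 795.1 = 210.7 kmol/h; ν_B = −1, so ξ = 210.7/1 = 210.7 kmol/h.
Outlet amounts (n = n₀ + ν ξ):
  C: 4335 − 2(210.7) = 3913
  B: 795.1 − 1(210.7) = 584.4
  A: 0 + 2(210.7) = 421.4

421 kmol/h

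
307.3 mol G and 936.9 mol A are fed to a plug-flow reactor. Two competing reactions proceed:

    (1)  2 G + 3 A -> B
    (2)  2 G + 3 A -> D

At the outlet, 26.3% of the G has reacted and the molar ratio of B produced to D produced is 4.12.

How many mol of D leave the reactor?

7.89 mol

Conversion of G: G consumed = 0.263 × 307.3 = 80.82 mol = 2ξ₁ + 2ξ₂.
Selectivity: 1ξ₁ / (1ξ₂) = 4.12 → ξ₁ = 4.12 ξ₂.
Substitute: (2·4.12 + 2) ξ₂ = 80.82 → ξ₂ = 7.893 mol, ξ₁ = 32.52 mol.
Outlet amounts (n = n₀ + Σ ν·ξ):
  G: 307.3 − 2(32.52) − 2(7.893) = 226.5
  A: 936.9 − 3(32.52) − 3(7.893) = 815.7
  B: 0 + 1(32.52) = 32.52
  D: 0 + 1(7.893) = 7.893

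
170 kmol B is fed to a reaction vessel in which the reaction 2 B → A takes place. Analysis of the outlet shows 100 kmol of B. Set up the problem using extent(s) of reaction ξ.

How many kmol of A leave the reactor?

For B: n = n₀ − 2ξ → 100 = 170 − 2ξ, giving ξ = 35 kmol.
Outlet amounts (n = n₀ + ν ξ):
  B: 170 − 2(35) = 100
  A: 0 + 1(35) = 35

35 kmol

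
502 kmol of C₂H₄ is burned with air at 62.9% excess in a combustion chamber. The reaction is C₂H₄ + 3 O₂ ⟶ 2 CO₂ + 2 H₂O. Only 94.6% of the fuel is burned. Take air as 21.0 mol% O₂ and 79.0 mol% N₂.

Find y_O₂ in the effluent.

Stoichiometric O₂ = 3 × 502 = 1506 kmol; O₂ fed = 1506 × 1.629 = 2453 kmol.
N₂ fed = 2453 × 79/21 = 9229 kmol.
Fuel reacted = 0.946 × 502 → ξ = 474.9 kmol.
Outlet (n = n₀ + ν ξ):
  C₂H₄: 502 − 1(474.9) = 27.11
  O₂: 2453 − 3(474.9) = 1029
  N₂: 9229 (inert)
  CO₂: 0 + 2(474.9) = 949.8
  H₂O: 0 + 2(474.9) = 949.8
Total out = 12180 kmol; y_O₂ = 1029 / 12180 = 0.08442.

0.0844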